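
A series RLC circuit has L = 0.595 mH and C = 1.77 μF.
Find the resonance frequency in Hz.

Step 1 — Resonance condition Im(Z)=0 gives ω₀ = 1/√(LC).
Step 2 — ω₀ = 1/√(0.000595·1.77e-06) = 3.081e+04 rad/s.
Step 3 — f₀ = ω₀/(2π) = 4904 Hz.

f₀ = 4904 Hz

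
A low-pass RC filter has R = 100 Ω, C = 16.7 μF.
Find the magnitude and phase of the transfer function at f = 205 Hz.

Step 1 — Angular frequency: ω = 2π·205 = 1288 rad/s.
Step 2 — Transfer function: H(jω) = 1/(1 + jωRC).
Step 3 — Denominator: 1 + jωRC = 1 + j·1288·100·1.67e-05 = 1 + j2.151.
Step 4 — H = 0.1777 - j0.3823.
Step 5 — Magnitude: |H| = 0.4216 (-7.5 dB); phase: φ = -65.1°.

|H| = 0.4216 (-7.5 dB), φ = -65.1°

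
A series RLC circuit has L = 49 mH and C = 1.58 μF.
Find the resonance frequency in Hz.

Step 1 — Resonance condition Im(Z)=0 gives ω₀ = 1/√(LC).
Step 2 — ω₀ = 1/√(0.049·1.58e-06) = 3594 rad/s.
Step 3 — f₀ = ω₀/(2π) = 572 Hz.

f₀ = 572 Hz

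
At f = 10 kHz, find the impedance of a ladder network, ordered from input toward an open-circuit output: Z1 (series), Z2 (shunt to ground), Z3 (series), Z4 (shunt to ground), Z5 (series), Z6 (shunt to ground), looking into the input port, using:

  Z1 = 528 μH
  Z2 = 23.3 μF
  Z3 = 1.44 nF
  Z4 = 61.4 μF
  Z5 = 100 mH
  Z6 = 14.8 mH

Step 1 — Angular frequency: ω = 2π·f = 2π·1e+04 = 6.283e+04 rad/s.
Step 2 — Component impedances:
  Z1: Z = jωL = j·6.283e+04·0.000528 = 0 + j33.18 Ω
  Z2: Z = 1/(jωC) = -j/(ω·C) = 0 - j0.6831 Ω
  Z3: Z = 1/(jωC) = -j/(ω·C) = 0 - j1.105e+04 Ω
  Z4: Z = 1/(jωC) = -j/(ω·C) = 0 - j0.2592 Ω
  Z5: Z = jωL = j·6.283e+04·0.1 = 0 + j6283 Ω
  Z6: Z = jωL = j·6.283e+04·0.0148 = 0 + j929.9 Ω
Step 3 — Ladder network (open output): work backward from the far end, alternating series and parallel combinations. Z_in = 0 + j32.49 Ω = 32.49∠90.0° Ω.

Z = 0 + j32.49 Ω = 32.49∠90.0° Ω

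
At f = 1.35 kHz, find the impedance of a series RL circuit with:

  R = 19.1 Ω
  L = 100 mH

Step 1 — Angular frequency: ω = 2π·f = 2π·1350 = 8482 rad/s.
Step 2 — Component impedances:
  R: Z = R = 19.1 Ω
  L: Z = jωL = j·8482·0.1 = 0 + j848.2 Ω
Step 3 — Series combination: Z_total = R + L = 19.1 + j848.2 Ω = 848.4∠88.7° Ω.

Z = 19.1 + j848.2 Ω = 848.4∠88.7° Ω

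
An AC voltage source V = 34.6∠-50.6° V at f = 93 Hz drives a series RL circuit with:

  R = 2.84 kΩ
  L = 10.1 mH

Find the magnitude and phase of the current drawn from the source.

Step 1 — Angular frequency: ω = 2π·f = 2π·93 = 584.3 rad/s.
Step 2 — Component impedances:
  R: Z = R = 2840 Ω
  L: Z = jωL = j·584.3·0.0101 = 0 + j5.902 Ω
Step 3 — Series combination: Z_total = R + L = 2840 + j5.902 Ω = 2840∠0.1° Ω.
Step 4 — Source phasor: V = 34.6∠-50.6° V = 21.96 - j26.74 V.
Step 5 — Ohm's law: I = V / Z_total = (21.96 - j26.74) / (2840 + j5.902) = 0.007713 - j0.00943 A.
Step 6 — Convert to polar: |I| = 0.01218 A, ∠I = -50.7°.

I = 0.01218∠-50.7° A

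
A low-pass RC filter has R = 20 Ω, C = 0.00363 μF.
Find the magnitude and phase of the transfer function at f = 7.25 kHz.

Step 1 — Angular frequency: ω = 2π·7250 = 4.555e+04 rad/s.
Step 2 — Transfer function: H(jω) = 1/(1 + jωRC).
Step 3 — Denominator: 1 + jωRC = 1 + j·4.555e+04·20·3.63e-09 = 1 + j0.003307.
Step 4 — H = 1 - j0.003307.
Step 5 — Magnitude: |H| = 1 (-0.0 dB); phase: φ = -0.2°.

|H| = 1 (-0.0 dB), φ = -0.2°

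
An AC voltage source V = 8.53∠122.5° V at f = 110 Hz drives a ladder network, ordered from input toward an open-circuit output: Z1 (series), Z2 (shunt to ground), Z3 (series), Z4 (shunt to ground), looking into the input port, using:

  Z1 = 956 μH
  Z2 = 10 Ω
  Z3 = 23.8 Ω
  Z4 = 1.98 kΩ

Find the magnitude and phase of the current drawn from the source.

Step 1 — Angular frequency: ω = 2π·f = 2π·110 = 691.2 rad/s.
Step 2 — Component impedances:
  Z1: Z = jωL = j·691.2·0.000956 = 0 + j0.6607 Ω
  Z2: Z = R = 10 Ω
  Z3: Z = R = 23.8 Ω
  Z4: Z = R = 1980 Ω
Step 3 — Ladder network (open output): work backward from the far end, alternating series and parallel combinations. Z_in = 9.95 + j0.6607 Ω = 9.972∠3.8° Ω.
Step 4 — Source phasor: V = 8.53∠122.5° V = -4.583 + j7.194 V.
Step 5 — Ohm's law: I = V / Z_total = (-4.583 + j7.194) / (9.95 + j0.6607) = -0.4108 + j0.7503 A.
Step 6 — Convert to polar: |I| = 0.8554 A, ∠I = 118.7°.

I = 0.8554∠118.7° A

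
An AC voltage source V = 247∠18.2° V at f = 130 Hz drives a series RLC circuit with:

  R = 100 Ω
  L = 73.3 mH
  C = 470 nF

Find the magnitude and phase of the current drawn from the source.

Step 1 — Angular frequency: ω = 2π·f = 2π·130 = 816.8 rad/s.
Step 2 — Component impedances:
  R: Z = R = 100 Ω
  L: Z = jωL = j·816.8·0.0733 = 0 + j59.87 Ω
  C: Z = 1/(jωC) = -j/(ω·C) = 0 - j2605 Ω
Step 3 — Series combination: Z_total = R + L + C = 100 - j2545 Ω = 2547∠-87.7° Ω.
Step 4 — Source phasor: V = 247∠18.2° V = 234.6 + j77.15 V.
Step 5 — Ohm's law: I = V / Z_total = (234.6 + j77.15) / (100 - j2545) = -0.02665 + j0.09325 A.
Step 6 — Convert to polar: |I| = 0.09698 A, ∠I = 105.9°.

I = 0.09698∠105.9° A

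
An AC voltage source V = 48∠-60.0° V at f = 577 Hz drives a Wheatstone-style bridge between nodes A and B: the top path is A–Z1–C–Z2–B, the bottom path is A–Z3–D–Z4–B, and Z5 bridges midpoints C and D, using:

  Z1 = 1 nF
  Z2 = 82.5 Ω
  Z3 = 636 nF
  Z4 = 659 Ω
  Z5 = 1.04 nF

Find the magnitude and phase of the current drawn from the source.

Step 1 — Angular frequency: ω = 2π·f = 2π·577 = 3625 rad/s.
Step 2 — Component impedances:
  Z1: Z = 1/(jωC) = -j/(ω·C) = 0 - j2.758e+05 Ω
  Z2: Z = R = 82.5 Ω
  Z3: Z = 1/(jωC) = -j/(ω·C) = 0 - j433.7 Ω
  Z4: Z = R = 659 Ω
  Z5: Z = 1/(jωC) = -j/(ω·C) = 0 - j2.652e+05 Ω
Step 3 — Bridge requires nodal analysis (the Z5 bridge couples midpoints C and D, so the two paths cannot be reduced to a simple series/parallel combination). Setting node B to ground and injecting 1 A at node A, the 3-node admittance system at A, C, D solves to V_A = Z_AB = 656.9 - j436.2 Ω = 788.6∠-33.6° Ω.
Step 4 — Source phasor: V = 48∠-60.0° V = 24 - j41.57 V.
Step 5 — Ohm's law: I = V / Z_total = (24 - j41.57) / (656.9 - j436.2) = 0.05452 - j0.02708 A.
Step 6 — Convert to polar: |I| = 0.06087 A, ∠I = -26.4°.

I = 0.06087∠-26.4° A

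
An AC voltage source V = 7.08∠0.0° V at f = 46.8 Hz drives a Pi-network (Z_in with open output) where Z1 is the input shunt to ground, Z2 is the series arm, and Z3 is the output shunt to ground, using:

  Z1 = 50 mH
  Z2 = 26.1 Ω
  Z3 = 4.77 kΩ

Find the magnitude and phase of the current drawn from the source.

Step 1 — Angular frequency: ω = 2π·f = 2π·46.8 = 294.1 rad/s.
Step 2 — Component impedances:
  Z1: Z = jωL = j·294.1·0.05 = 0 + j14.7 Ω
  Z2: Z = R = 26.1 Ω
  Z3: Z = R = 4770 Ω
Step 3 — With open output, the series arm Z2 and the output shunt Z3 appear in series to ground: Z2 + Z3 = 4796 Ω.
Step 4 — Parallel with input shunt Z1: Z_in = Z1 || (Z2 + Z3) = 0.04507 + j14.7 Ω = 14.7∠89.8° Ω.
Step 5 — Source phasor: V = 7.08∠0.0° V = 7.08 V.
Step 6 — Ohm's law: I = V / Z_total = (7.08) / (0.04507 + j14.7) = 0.001476 - j0.4815 A.
Step 7 — Convert to polar: |I| = 0.4815 A, ∠I = -89.8°.

I = 0.4815∠-89.8° A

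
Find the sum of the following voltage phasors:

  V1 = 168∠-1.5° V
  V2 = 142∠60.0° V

Step 1 — Convert each phasor to rectangular form:
  V1 = 168·(cos(-1.5°) + j·sin(-1.5°)) = 167.9 - j4.398 V
  V2 = 142·(cos(60.0°) + j·sin(60.0°)) = 71 + j123 V
Step 2 — Sum components: V_total = 238.9 + j118.6 V.
Step 3 — Convert to polar: |V_total| = 266.7 V, ∠V_total = 26.4°.

V_total = 266.7∠26.4° V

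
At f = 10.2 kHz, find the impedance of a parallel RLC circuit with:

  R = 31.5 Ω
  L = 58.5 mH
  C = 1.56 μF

Step 1 — Angular frequency: ω = 2π·f = 2π·1.02e+04 = 6.409e+04 rad/s.
Step 2 — Component impedances:
  R: Z = R = 31.5 Ω
  L: Z = jωL = j·6.409e+04·0.0585 = 0 + j3749 Ω
  C: Z = 1/(jωC) = -j/(ω·C) = 0 - j10 Ω
Step 3 — Parallel combination: 1/Z_total = 1/R + 1/L + 1/C; Z_total = 2.899 - j9.106 Ω = 9.556∠-72.3° Ω.

Z = 2.899 - j9.106 Ω = 9.556∠-72.3° Ω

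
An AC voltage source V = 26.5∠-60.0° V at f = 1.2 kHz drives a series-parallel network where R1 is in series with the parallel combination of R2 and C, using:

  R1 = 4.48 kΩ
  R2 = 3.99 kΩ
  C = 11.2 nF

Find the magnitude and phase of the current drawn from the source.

Step 1 — Angular frequency: ω = 2π·f = 2π·1200 = 7540 rad/s.
Step 2 — Component impedances:
  R1: Z = R = 4480 Ω
  R2: Z = R = 3990 Ω
  C: Z = 1/(jωC) = -j/(ω·C) = 0 - j1.184e+04 Ω
Step 3 — Parallel branch: R2 || C = 1/(1/R2 + 1/C) = 3583 - j1207 Ω.
Step 4 — Series with R1: Z_total = R1 + (R2 || C) = 8063 - j1207 Ω = 8153∠-8.5° Ω.
Step 5 — Source phasor: V = 26.5∠-60.0° V = 13.25 - j22.95 V.
Step 6 — Ohm's law: I = V / Z_total = (13.25 - j22.95) / (8063 - j1207) = 0.002024 - j0.002543 A.
Step 7 — Convert to polar: |I| = 0.00325 A, ∠I = -51.5°.

I = 0.00325∠-51.5° A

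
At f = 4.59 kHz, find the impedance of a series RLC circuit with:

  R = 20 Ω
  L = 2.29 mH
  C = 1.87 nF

Step 1 — Angular frequency: ω = 2π·f = 2π·4590 = 2.884e+04 rad/s.
Step 2 — Component impedances:
  R: Z = R = 20 Ω
  L: Z = jωL = j·2.884e+04·0.00229 = 0 + j66.04 Ω
  C: Z = 1/(jωC) = -j/(ω·C) = 0 - j1.854e+04 Ω
Step 3 — Series combination: Z_total = R + L + C = 20 - j1.848e+04 Ω = 1.848e+04∠-89.9° Ω.

Z = 20 - j1.848e+04 Ω = 1.848e+04∠-89.9° Ω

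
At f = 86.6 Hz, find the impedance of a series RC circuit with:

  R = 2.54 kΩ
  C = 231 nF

Step 1 — Angular frequency: ω = 2π·f = 2π·86.6 = 544.1 rad/s.
Step 2 — Component impedances:
  R: Z = R = 2540 Ω
  C: Z = 1/(jωC) = -j/(ω·C) = 0 - j7956 Ω
Step 3 — Series combination: Z_total = R + C = 2540 - j7956 Ω = 8352∠-72.3° Ω.

Z = 2540 - j7956 Ω = 8352∠-72.3° Ω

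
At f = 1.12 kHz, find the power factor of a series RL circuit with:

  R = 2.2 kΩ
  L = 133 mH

Step 1 — Angular frequency: ω = 2π·f = 2π·1120 = 7037 rad/s.
Step 2 — Component impedances:
  R: Z = R = 2200 Ω
  L: Z = jωL = j·7037·0.133 = 0 + j935.9 Ω
Step 3 — Series combination: Z_total = R + L = 2200 + j935.9 Ω = 2391∠23.0° Ω.
Step 4 — Power factor: PF = cos(φ) = Re(Z)/|Z| = 2200/2390.8 = 0.9202.
Step 5 — Type: Im(Z) = 935.9 ⇒ lagging (phase φ = 23.0°).

PF = 0.9202 (lagging, φ = 23.0°)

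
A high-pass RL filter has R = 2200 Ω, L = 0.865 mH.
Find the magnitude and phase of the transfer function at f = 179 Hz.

Step 1 — Angular frequency: ω = 2π·179 = 1125 rad/s.
Step 2 — Transfer function: H(jω) = jωL/(R + jωL).
Step 3 — Numerator jωL = j·0.9729; denominator R + jωL = 2200 + j0.9729.
Step 4 — H = 1.955e-07 + j0.0004422.
Step 5 — Magnitude: |H| = 0.0004422 (-67.1 dB); phase: φ = 90.0°.

|H| = 0.0004422 (-67.1 dB), φ = 90.0°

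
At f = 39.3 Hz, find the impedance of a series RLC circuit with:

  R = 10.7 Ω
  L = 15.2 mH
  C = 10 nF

Step 1 — Angular frequency: ω = 2π·f = 2π·39.3 = 246.9 rad/s.
Step 2 — Component impedances:
  R: Z = R = 10.7 Ω
  L: Z = jωL = j·246.9·0.0152 = 0 + j3.753 Ω
  C: Z = 1/(jωC) = -j/(ω·C) = 0 - j4.05e+05 Ω
Step 3 — Series combination: Z_total = R + L + C = 10.7 - j4.05e+05 Ω = 4.05e+05∠-90.0° Ω.

Z = 10.7 - j4.05e+05 Ω = 4.05e+05∠-90.0° Ω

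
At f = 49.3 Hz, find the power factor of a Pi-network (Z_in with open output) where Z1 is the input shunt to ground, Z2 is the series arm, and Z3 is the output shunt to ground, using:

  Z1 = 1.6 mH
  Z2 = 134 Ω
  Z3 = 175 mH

Step 1 — Angular frequency: ω = 2π·f = 2π·49.3 = 309.8 rad/s.
Step 2 — Component impedances:
  Z1: Z = jωL = j·309.8·0.0016 = 0 + j0.4956 Ω
  Z2: Z = R = 134 Ω
  Z3: Z = jωL = j·309.8·0.175 = 0 + j54.21 Ω
Step 3 — With open output, the series arm Z2 and the output shunt Z3 appear in series to ground: Z2 + Z3 = 134 + j54.21 Ω.
Step 4 — Parallel with input shunt Z1: Z_in = Z1 || (Z2 + Z3) = 0.001571 + j0.495 Ω = 0.495∠89.8° Ω.
Step 5 — Power factor: PF = cos(φ) = Re(Z)/|Z| = 0.001571/0.495 = 0.003174.
Step 6 — Type: Im(Z) = 0.495 ⇒ lagging (phase φ = 89.8°).

PF = 0.003174 (lagging, φ = 89.8°)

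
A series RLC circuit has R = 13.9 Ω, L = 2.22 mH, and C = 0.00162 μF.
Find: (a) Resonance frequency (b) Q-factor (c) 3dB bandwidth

Step 1 — Resonance: ω₀ = 1/√(LC) = 1/√(0.00222·1.62e-09) = 5.273e+05 rad/s.
Step 2 — f₀ = ω₀/(2π) = 8.392e+04 Hz.
Step 3 — Series Q: Q = ω₀L/R = 5.273e+05·0.00222/13.9 = 84.22.
Step 4 — Bandwidth: Δω = ω₀/Q = 6261 rad/s; BW = Δω/(2π) = 996.5 Hz.

(a) f₀ = 8.392e+04 Hz  (b) Q = 84.22  (c) BW = 996.5 Hz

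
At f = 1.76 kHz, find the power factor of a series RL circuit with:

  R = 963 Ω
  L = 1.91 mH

Step 1 — Angular frequency: ω = 2π·f = 2π·1760 = 1.106e+04 rad/s.
Step 2 — Component impedances:
  R: Z = R = 963 Ω
  L: Z = jωL = j·1.106e+04·0.00191 = 0 + j21.12 Ω
Step 3 — Series combination: Z_total = R + L = 963 + j21.12 Ω = 963.2∠1.3° Ω.
Step 4 — Power factor: PF = cos(φ) = Re(Z)/|Z| = 963/963.2 = 0.9998.
Step 5 — Type: Im(Z) = 21.12 ⇒ lagging (phase φ = 1.3°).

PF = 0.9998 (lagging, φ = 1.3°)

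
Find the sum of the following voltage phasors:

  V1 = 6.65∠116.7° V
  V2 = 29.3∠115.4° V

Step 1 — Convert each phasor to rectangular form:
  V1 = 6.65·(cos(116.7°) + j·sin(116.7°)) = -2.988 + j5.941 V
  V2 = 29.3·(cos(115.4°) + j·sin(115.4°)) = -12.57 + j26.47 V
Step 2 — Sum components: V_total = -15.56 + j32.41 V.
Step 3 — Convert to polar: |V_total| = 35.95 V, ∠V_total = 115.6°.

V_total = 35.95∠115.6° V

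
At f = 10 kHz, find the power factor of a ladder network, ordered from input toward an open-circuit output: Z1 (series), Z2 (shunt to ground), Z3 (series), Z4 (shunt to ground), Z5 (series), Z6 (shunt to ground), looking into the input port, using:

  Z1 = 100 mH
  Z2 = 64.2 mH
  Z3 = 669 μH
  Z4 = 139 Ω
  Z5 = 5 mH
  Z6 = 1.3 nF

Step 1 — Angular frequency: ω = 2π·f = 2π·1e+04 = 6.283e+04 rad/s.
Step 2 — Component impedances:
  Z1: Z = jωL = j·6.283e+04·0.1 = 0 + j6283 Ω
  Z2: Z = jωL = j·6.283e+04·0.0642 = 0 + j4034 Ω
  Z3: Z = jωL = j·6.283e+04·0.000669 = 0 + j42.03 Ω
  Z4: Z = R = 139 Ω
  Z5: Z = jωL = j·6.283e+04·0.005 = 0 + j314.2 Ω
  Z6: Z = 1/(jωC) = -j/(ω·C) = 0 - j1.224e+04 Ω
Step 3 — Ladder network (open output): work backward from the far end, alternating series and parallel combinations. Z_in = 136.1 + j6328 Ω = 6329∠88.8° Ω.
Step 4 — Power factor: PF = cos(φ) = Re(Z)/|Z| = 136.1/6329 = 0.0215.
Step 5 — Type: Im(Z) = 6328 ⇒ lagging (phase φ = 88.8°).

PF = 0.0215 (lagging, φ = 88.8°)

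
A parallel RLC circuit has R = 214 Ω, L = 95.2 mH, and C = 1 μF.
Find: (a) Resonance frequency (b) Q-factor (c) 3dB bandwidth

Step 1 — Resonance: ω₀ = 1/√(LC) = 1/√(0.0952·1e-06) = 3241 rad/s.
Step 2 — f₀ = ω₀/(2π) = 515.8 Hz.
Step 3 — Parallel Q: Q = R/(ω₀L) = 214/(3241·0.0952) = 0.6936.
Step 4 — Bandwidth: Δω = ω₀/Q = 4673 rad/s; BW = Δω/(2π) = 743.7 Hz.

(a) f₀ = 515.8 Hz  (b) Q = 0.6936  (c) BW = 743.7 Hz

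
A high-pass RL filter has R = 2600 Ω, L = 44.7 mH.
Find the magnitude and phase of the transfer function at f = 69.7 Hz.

Step 1 — Angular frequency: ω = 2π·69.7 = 437.9 rad/s.
Step 2 — Transfer function: H(jω) = jωL/(R + jωL).
Step 3 — Numerator jωL = j·19.58; denominator R + jωL = 2600 + j19.58.
Step 4 — H = 5.669e-05 + j0.007529.
Step 5 — Magnitude: |H| = 0.007529 (-42.5 dB); phase: φ = 89.6°.

|H| = 0.007529 (-42.5 dB), φ = 89.6°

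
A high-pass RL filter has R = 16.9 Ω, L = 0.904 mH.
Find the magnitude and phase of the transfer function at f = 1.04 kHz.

Step 1 — Angular frequency: ω = 2π·1040 = 6535 rad/s.
Step 2 — Transfer function: H(jω) = jωL/(R + jωL).
Step 3 — Numerator jωL = j·5.907; denominator R + jωL = 16.9 + j5.907.
Step 4 — H = 0.1089 + j0.3115.
Step 5 — Magnitude: |H| = 0.33 (-9.6 dB); phase: φ = 70.7°.

|H| = 0.33 (-9.6 dB), φ = 70.7°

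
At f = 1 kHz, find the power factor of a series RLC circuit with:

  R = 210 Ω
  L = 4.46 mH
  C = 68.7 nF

Step 1 — Angular frequency: ω = 2π·f = 2π·1000 = 6283 rad/s.
Step 2 — Component impedances:
  R: Z = R = 210 Ω
  L: Z = jωL = j·6283·0.00446 = 0 + j28.02 Ω
  C: Z = 1/(jωC) = -j/(ω·C) = 0 - j2317 Ω
Step 3 — Series combination: Z_total = R + L + C = 210 - j2289 Ω = 2298∠-84.8° Ω.
Step 4 — Power factor: PF = cos(φ) = Re(Z)/|Z| = 210/2298.3 = 0.09137.
Step 5 — Type: Im(Z) = -2289 ⇒ leading (phase φ = -84.8°).

PF = 0.09137 (leading, φ = -84.8°)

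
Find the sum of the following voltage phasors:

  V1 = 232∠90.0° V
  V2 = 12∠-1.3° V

Step 1 — Convert each phasor to rectangular form:
  V1 = 232·(cos(90.0°) + j·sin(90.0°)) = 0 + j232 V
  V2 = 12·(cos(-1.3°) + j·sin(-1.3°)) = 12 - j0.2722 V
Step 2 — Sum components: V_total = 12 + j231.7 V.
Step 3 — Convert to polar: |V_total| = 232 V, ∠V_total = 87.0°.

V_total = 232∠87.0° V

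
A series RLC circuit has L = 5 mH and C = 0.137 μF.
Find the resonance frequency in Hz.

Step 1 — Resonance condition Im(Z)=0 gives ω₀ = 1/√(LC).
Step 2 — ω₀ = 1/√(0.005·1.37e-07) = 3.821e+04 rad/s.
Step 3 — f₀ = ω₀/(2π) = 6081 Hz.

f₀ = 6081 Hz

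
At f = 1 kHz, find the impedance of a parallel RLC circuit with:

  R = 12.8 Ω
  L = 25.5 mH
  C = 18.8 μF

Step 1 — Angular frequency: ω = 2π·f = 2π·1000 = 6283 rad/s.
Step 2 — Component impedances:
  R: Z = R = 12.8 Ω
  L: Z = jωL = j·6283·0.0255 = 0 + j160.2 Ω
  C: Z = 1/(jωC) = -j/(ω·C) = 0 - j8.466 Ω
Step 3 — Parallel combination: 1/Z_total = 1/R + 1/L + 1/C; Z_total = 4.195 - j6.008 Ω = 7.328∠-55.1° Ω.

Z = 4.195 - j6.008 Ω = 7.328∠-55.1° Ω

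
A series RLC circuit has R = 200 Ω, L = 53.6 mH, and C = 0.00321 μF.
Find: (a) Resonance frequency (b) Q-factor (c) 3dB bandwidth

Step 1 — Resonance: ω₀ = 1/√(LC) = 1/√(0.0536·3.21e-09) = 7.624e+04 rad/s.
Step 2 — f₀ = ω₀/(2π) = 1.213e+04 Hz.
Step 3 — Series Q: Q = ω₀L/R = 7.624e+04·0.0536/200 = 20.43.
Step 4 — Bandwidth: Δω = ω₀/Q = 3731 rad/s; BW = Δω/(2π) = 593.9 Hz.

(a) f₀ = 1.213e+04 Hz  (b) Q = 20.43  (c) BW = 593.9 Hz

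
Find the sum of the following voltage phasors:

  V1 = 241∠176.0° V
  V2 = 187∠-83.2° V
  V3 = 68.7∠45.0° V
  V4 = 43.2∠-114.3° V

Step 1 — Convert each phasor to rectangular form:
  V1 = 241·(cos(176.0°) + j·sin(176.0°)) = -240.4 + j16.81 V
  V2 = 187·(cos(-83.2°) + j·sin(-83.2°)) = 22.14 - j185.7 V
  V3 = 68.7·(cos(45.0°) + j·sin(45.0°)) = 48.58 + j48.58 V
  V4 = 43.2·(cos(-114.3°) + j·sin(-114.3°)) = -17.78 - j39.37 V
Step 2 — Sum components: V_total = -187.5 - j159.7 V.
Step 3 — Convert to polar: |V_total| = 246.2 V, ∠V_total = -139.6°.

V_total = 246.2∠-139.6° V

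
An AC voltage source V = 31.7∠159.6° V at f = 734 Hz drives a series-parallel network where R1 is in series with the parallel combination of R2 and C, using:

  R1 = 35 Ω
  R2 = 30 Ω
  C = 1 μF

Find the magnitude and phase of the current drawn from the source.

Step 1 — Angular frequency: ω = 2π·f = 2π·734 = 4612 rad/s.
Step 2 — Component impedances:
  R1: Z = R = 35 Ω
  R2: Z = R = 30 Ω
  C: Z = 1/(jωC) = -j/(ω·C) = 0 - j216.8 Ω
Step 3 — Parallel branch: R2 || C = 1/(1/R2 + 1/C) = 29.44 - j4.073 Ω.
Step 4 — Series with R1: Z_total = R1 + (R2 || C) = 64.44 - j4.073 Ω = 64.57∠-3.6° Ω.
Step 5 — Source phasor: V = 31.7∠159.6° V = -29.71 + j11.05 V.
Step 6 — Ohm's law: I = V / Z_total = (-29.71 + j11.05) / (64.44 - j4.073) = -0.4701 + j0.1418 A.
Step 7 — Convert to polar: |I| = 0.491 A, ∠I = 163.2°.

I = 0.491∠163.2° A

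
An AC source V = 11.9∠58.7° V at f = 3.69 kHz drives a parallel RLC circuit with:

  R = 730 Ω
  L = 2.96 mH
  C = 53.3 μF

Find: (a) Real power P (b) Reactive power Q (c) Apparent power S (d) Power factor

Step 1 — Angular frequency: ω = 2π·f = 2π·3690 = 2.318e+04 rad/s.
Step 2 — Component impedances:
  R: Z = R = 730 Ω
  L: Z = jωL = j·2.318e+04·0.00296 = 0 + j68.63 Ω
  C: Z = 1/(jωC) = -j/(ω·C) = 0 - j0.8092 Ω
Step 3 — Parallel combination: 1/Z_total = 1/R + 1/L + 1/C; Z_total = 0.0009186 - j0.8189 Ω = 0.8189∠-89.9° Ω.
Step 4 — Source phasor: V = 11.9∠58.7° V = 6.182 + j10.17 V.
Step 5 — Current: I = V / Z = -12.41 + j7.564 A = 14.53∠148.6° A.
Step 6 — Complex power: S = V·I* = 0.194 - j172.9 VA.
Step 7 — Real power: P = Re(S) = 0.194 W.
Step 8 — Reactive power: Q = Im(S) = -172.9 VAR.
Step 9 — Apparent power: |S| = 172.9 VA.
Step 10 — Power factor: PF = P/|S| = 0.001122 (leading).

(a) P = 0.194 W  (b) Q = -172.9 VAR  (c) S = 172.9 VA  (d) PF = 0.001122 (leading)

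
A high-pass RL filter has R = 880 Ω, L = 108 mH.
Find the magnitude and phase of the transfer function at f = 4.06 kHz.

Step 1 — Angular frequency: ω = 2π·4060 = 2.551e+04 rad/s.
Step 2 — Transfer function: H(jω) = jωL/(R + jωL).
Step 3 — Numerator jωL = j·2755; denominator R + jωL = 880 + j2755.
Step 4 — H = 0.9074 + j0.2898.
Step 5 — Magnitude: |H| = 0.9526 (-0.4 dB); phase: φ = 17.7°.

|H| = 0.9526 (-0.4 dB), φ = 17.7°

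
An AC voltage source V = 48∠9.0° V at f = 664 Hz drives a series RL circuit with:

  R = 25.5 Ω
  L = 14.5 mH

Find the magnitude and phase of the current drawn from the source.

Step 1 — Angular frequency: ω = 2π·f = 2π·664 = 4172 rad/s.
Step 2 — Component impedances:
  R: Z = R = 25.5 Ω
  L: Z = jωL = j·4172·0.0145 = 0 + j60.49 Ω
Step 3 — Series combination: Z_total = R + L = 25.5 + j60.49 Ω = 65.65∠67.1° Ω.
Step 4 — Source phasor: V = 48∠9.0° V = 47.41 + j7.509 V.
Step 5 — Ohm's law: I = V / Z_total = (47.41 + j7.509) / (25.5 + j60.49) = 0.3859 - j0.621 A.
Step 6 — Convert to polar: |I| = 0.7312 A, ∠I = -58.1°.

I = 0.7312∠-58.1° A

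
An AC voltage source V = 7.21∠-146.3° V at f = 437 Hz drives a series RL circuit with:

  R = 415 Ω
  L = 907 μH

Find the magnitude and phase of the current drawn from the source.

Step 1 — Angular frequency: ω = 2π·f = 2π·437 = 2746 rad/s.
Step 2 — Component impedances:
  R: Z = R = 415 Ω
  L: Z = jωL = j·2746·0.000907 = 0 + j2.49 Ω
Step 3 — Series combination: Z_total = R + L = 415 + j2.49 Ω = 415∠0.3° Ω.
Step 4 — Source phasor: V = 7.21∠-146.3° V = -5.998 - j4 V.
Step 5 — Ohm's law: I = V / Z_total = (-5.998 - j4) / (415 + j2.49) = -0.01451 - j0.009553 A.
Step 6 — Convert to polar: |I| = 0.01737 A, ∠I = -146.6°.

I = 0.01737∠-146.6° A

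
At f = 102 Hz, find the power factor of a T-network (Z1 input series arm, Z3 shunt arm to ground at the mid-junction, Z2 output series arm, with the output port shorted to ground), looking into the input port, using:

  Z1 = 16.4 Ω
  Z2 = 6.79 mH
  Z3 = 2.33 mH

Step 1 — Angular frequency: ω = 2π·f = 2π·102 = 640.9 rad/s.
Step 2 — Component impedances:
  Z1: Z = R = 16.4 Ω
  Z2: Z = jωL = j·640.9·0.00679 = 0 + j4.352 Ω
  Z3: Z = jωL = j·640.9·0.00233 = 0 + j1.493 Ω
Step 3 — With the output port shorted to ground, the output series arm Z2 runs from the junction to ground; the shunt arm Z3 also runs from the junction to ground. They appear in parallel: Z3 || Z2 = 0 + j1.112 Ω.
Step 4 — Series with input arm Z1: Z_in = Z1 + (Z3 || Z2) = 16.4 + j1.112 Ω = 16.44∠3.9° Ω.
Step 5 — Power factor: PF = cos(φ) = Re(Z)/|Z| = 16.4/16.438 = 0.9977.
Step 6 — Type: Im(Z) = 1.112 ⇒ lagging (phase φ = 3.9°).

PF = 0.9977 (lagging, φ = 3.9°)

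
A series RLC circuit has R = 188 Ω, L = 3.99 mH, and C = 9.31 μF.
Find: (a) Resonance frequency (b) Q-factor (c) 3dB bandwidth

Step 1 — Resonance condition Im(Z)=0 gives ω₀ = 1/√(LC).
Step 2 — ω₀ = 1/√(0.00399·9.31e-06) = 5188 rad/s.
Step 3 — f₀ = ω₀/(2π) = 825.8 Hz.
Step 4 — Series Q: Q = ω₀L/R = 5188·0.00399/188 = 0.1101.
Step 5 — 3dB bandwidth: Δω = ω₀/Q = 4.712e+04 rad/s; BW = Δω/(2π) = 7499 Hz.

(a) f₀ = 825.8 Hz  (b) Q = 0.1101  (c) BW = 7499 Hz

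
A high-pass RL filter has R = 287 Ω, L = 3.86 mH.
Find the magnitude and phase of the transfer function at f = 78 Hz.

Step 1 — Angular frequency: ω = 2π·78 = 490.1 rad/s.
Step 2 — Transfer function: H(jω) = jωL/(R + jωL).
Step 3 — Numerator jωL = j·1.892; denominator R + jωL = 287 + j1.892.
Step 4 — H = 4.345e-05 + j0.006591.
Step 5 — Magnitude: |H| = 0.006591 (-43.6 dB); phase: φ = 89.6°.

|H| = 0.006591 (-43.6 dB), φ = 89.6°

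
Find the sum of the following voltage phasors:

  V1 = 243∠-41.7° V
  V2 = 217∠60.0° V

Step 1 — Convert each phasor to rectangular form:
  V1 = 243·(cos(-41.7°) + j·sin(-41.7°)) = 181.4 - j161.7 V
  V2 = 217·(cos(60.0°) + j·sin(60.0°)) = 108.5 + j187.9 V
Step 2 — Sum components: V_total = 289.9 + j26.28 V.
Step 3 — Convert to polar: |V_total| = 291.1 V, ∠V_total = 5.2°.

V_total = 291.1∠5.2° V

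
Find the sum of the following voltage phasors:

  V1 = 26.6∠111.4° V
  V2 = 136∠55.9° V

Step 1 — Convert each phasor to rectangular form:
  V1 = 26.6·(cos(111.4°) + j·sin(111.4°)) = -9.706 + j24.77 V
  V2 = 136·(cos(55.9°) + j·sin(55.9°)) = 76.25 + j112.6 V
Step 2 — Sum components: V_total = 66.54 + j137.4 V.
Step 3 — Convert to polar: |V_total| = 152.6 V, ∠V_total = 64.2°.

V_total = 152.6∠64.2° V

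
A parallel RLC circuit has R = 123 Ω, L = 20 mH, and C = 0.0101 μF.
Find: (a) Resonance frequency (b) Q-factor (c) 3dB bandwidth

Step 1 — Resonance: ω₀ = 1/√(LC) = 1/√(0.02·1.01e-08) = 7.036e+04 rad/s.
Step 2 — f₀ = ω₀/(2π) = 1.12e+04 Hz.
Step 3 — Parallel Q: Q = R/(ω₀L) = 123/(7.036e+04·0.02) = 0.08741.
Step 4 — Bandwidth: Δω = ω₀/Q = 8.05e+05 rad/s; BW = Δω/(2π) = 1.281e+05 Hz.

(a) f₀ = 1.12e+04 Hz  (b) Q = 0.08741  (c) BW = 1.281e+05 Hz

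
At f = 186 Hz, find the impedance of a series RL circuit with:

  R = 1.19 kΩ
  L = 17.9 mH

Step 1 — Angular frequency: ω = 2π·f = 2π·186 = 1169 rad/s.
Step 2 — Component impedances:
  R: Z = R = 1190 Ω
  L: Z = jωL = j·1169·0.0179 = 0 + j20.92 Ω
Step 3 — Series combination: Z_total = R + L = 1190 + j20.92 Ω = 1190∠1.0° Ω.

Z = 1190 + j20.92 Ω = 1190∠1.0° Ω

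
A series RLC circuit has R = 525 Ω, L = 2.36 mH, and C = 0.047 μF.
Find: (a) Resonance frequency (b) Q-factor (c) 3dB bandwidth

Step 1 — Resonance: ω₀ = 1/√(LC) = 1/√(0.00236·4.7e-08) = 9.495e+04 rad/s.
Step 2 — f₀ = ω₀/(2π) = 1.511e+04 Hz.
Step 3 — Series Q: Q = ω₀L/R = 9.495e+04·0.00236/525 = 0.4268.
Step 4 — Bandwidth: Δω = ω₀/Q = 2.225e+05 rad/s; BW = Δω/(2π) = 3.541e+04 Hz.

(a) f₀ = 1.511e+04 Hz  (b) Q = 0.4268  (c) BW = 3.541e+04 Hz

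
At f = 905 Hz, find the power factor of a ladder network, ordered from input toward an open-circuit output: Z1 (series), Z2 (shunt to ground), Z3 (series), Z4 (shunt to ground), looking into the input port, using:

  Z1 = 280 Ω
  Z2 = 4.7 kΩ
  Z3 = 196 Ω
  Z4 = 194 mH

Step 1 — Angular frequency: ω = 2π·f = 2π·905 = 5686 rad/s.
Step 2 — Component impedances:
  Z1: Z = R = 280 Ω
  Z2: Z = R = 4700 Ω
  Z3: Z = R = 196 Ω
  Z4: Z = jωL = j·5686·0.194 = 0 + j1103 Ω
Step 3 — Ladder network (open output): work backward from the far end, alternating series and parallel combinations. Z_in = 686.1 + j967.5 Ω = 1186∠54.7° Ω.
Step 4 — Power factor: PF = cos(φ) = Re(Z)/|Z| = 686.1/1186 = 0.5785.
Step 5 — Type: Im(Z) = 967.5 ⇒ lagging (phase φ = 54.7°).

PF = 0.5785 (lagging, φ = 54.7°)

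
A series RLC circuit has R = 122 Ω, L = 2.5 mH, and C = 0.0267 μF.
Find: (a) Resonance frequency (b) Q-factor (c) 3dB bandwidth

Step 1 — Resonance condition Im(Z)=0 gives ω₀ = 1/√(LC).
Step 2 — ω₀ = 1/√(0.0025·2.67e-08) = 1.224e+05 rad/s.
Step 3 — f₀ = ω₀/(2π) = 1.948e+04 Hz.
Step 4 — Series Q: Q = ω₀L/R = 1.224e+05·0.0025/122 = 2.508.
Step 5 — 3dB bandwidth: Δω = ω₀/Q = 4.88e+04 rad/s; BW = Δω/(2π) = 7767 Hz.

(a) f₀ = 1.948e+04 Hz  (b) Q = 2.508  (c) BW = 7767 Hz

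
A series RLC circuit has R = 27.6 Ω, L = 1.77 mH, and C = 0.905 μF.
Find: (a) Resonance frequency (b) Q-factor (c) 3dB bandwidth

Step 1 — Resonance: ω₀ = 1/√(LC) = 1/√(0.00177·9.05e-07) = 2.499e+04 rad/s.
Step 2 — f₀ = ω₀/(2π) = 3977 Hz.
Step 3 — Series Q: Q = ω₀L/R = 2.499e+04·0.00177/27.6 = 1.602.
Step 4 — Bandwidth: Δω = ω₀/Q = 1.559e+04 rad/s; BW = Δω/(2π) = 2482 Hz.

(a) f₀ = 3977 Hz  (b) Q = 1.602  (c) BW = 2482 Hz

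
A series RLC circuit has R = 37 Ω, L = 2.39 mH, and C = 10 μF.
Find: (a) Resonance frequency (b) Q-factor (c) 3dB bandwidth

Step 1 — Resonance: ω₀ = 1/√(LC) = 1/√(0.00239·1e-05) = 6468 rad/s.
Step 2 — f₀ = ω₀/(2π) = 1029 Hz.
Step 3 — Series Q: Q = ω₀L/R = 6468·0.00239/37 = 0.4178.
Step 4 — Bandwidth: Δω = ω₀/Q = 1.548e+04 rad/s; BW = Δω/(2π) = 2464 Hz.

(a) f₀ = 1029 Hz  (b) Q = 0.4178  (c) BW = 2464 Hz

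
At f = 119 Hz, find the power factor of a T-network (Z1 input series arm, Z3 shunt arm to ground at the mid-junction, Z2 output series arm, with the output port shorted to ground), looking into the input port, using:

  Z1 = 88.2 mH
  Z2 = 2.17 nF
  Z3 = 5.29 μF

Step 1 — Angular frequency: ω = 2π·f = 2π·119 = 747.7 rad/s.
Step 2 — Component impedances:
  Z1: Z = jωL = j·747.7·0.0882 = 0 + j65.95 Ω
  Z2: Z = 1/(jωC) = -j/(ω·C) = 0 - j6.163e+05 Ω
  Z3: Z = 1/(jωC) = -j/(ω·C) = 0 - j252.8 Ω
Step 3 — With the output port shorted to ground, the output series arm Z2 runs from the junction to ground; the shunt arm Z3 also runs from the junction to ground. They appear in parallel: Z3 || Z2 = 0 - j252.7 Ω.
Step 4 — Series with input arm Z1: Z_in = Z1 + (Z3 || Z2) = 0 - j186.8 Ω = 186.8∠-90.0° Ω.
Step 5 — Power factor: PF = cos(φ) = Re(Z)/|Z| = 0/186.8 = 0.
Step 6 — Type: Im(Z) = -186.8 ⇒ leading (phase φ = -90.0°).

PF = 0 (leading, φ = -90.0°)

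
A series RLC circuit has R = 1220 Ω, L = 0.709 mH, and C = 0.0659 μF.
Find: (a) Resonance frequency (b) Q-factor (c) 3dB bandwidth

Step 1 — Resonance: ω₀ = 1/√(LC) = 1/√(0.000709·6.59e-08) = 1.463e+05 rad/s.
Step 2 — f₀ = ω₀/(2π) = 2.328e+04 Hz.
Step 3 — Series Q: Q = ω₀L/R = 1.463e+05·0.000709/1220 = 0.08502.
Step 4 — Bandwidth: Δω = ω₀/Q = 1.721e+06 rad/s; BW = Δω/(2π) = 2.739e+05 Hz.

(a) f₀ = 2.328e+04 Hz  (b) Q = 0.08502  (c) BW = 2.739e+05 Hz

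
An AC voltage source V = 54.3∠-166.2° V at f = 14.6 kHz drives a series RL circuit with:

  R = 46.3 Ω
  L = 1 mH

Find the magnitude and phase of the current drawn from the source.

Step 1 — Angular frequency: ω = 2π·f = 2π·1.46e+04 = 9.173e+04 rad/s.
Step 2 — Component impedances:
  R: Z = R = 46.3 Ω
  L: Z = jωL = j·9.173e+04·0.001 = 0 + j91.73 Ω
Step 3 — Series combination: Z_total = R + L = 46.3 + j91.73 Ω = 102.8∠63.2° Ω.
Step 4 — Source phasor: V = 54.3∠-166.2° V = -52.73 - j12.95 V.
Step 5 — Ohm's law: I = V / Z_total = (-52.73 - j12.95) / (46.3 + j91.73) = -0.3438 + j0.4013 A.
Step 6 — Convert to polar: |I| = 0.5284 A, ∠I = 130.6°.

I = 0.5284∠130.6° A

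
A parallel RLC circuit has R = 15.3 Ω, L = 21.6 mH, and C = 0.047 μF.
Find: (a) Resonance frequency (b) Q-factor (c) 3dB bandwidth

Step 1 — Resonance: ω₀ = 1/√(LC) = 1/√(0.0216·4.7e-08) = 3.139e+04 rad/s.
Step 2 — f₀ = ω₀/(2π) = 4995 Hz.
Step 3 — Parallel Q: Q = R/(ω₀L) = 15.3/(3.139e+04·0.0216) = 0.02257.
Step 4 — Bandwidth: Δω = ω₀/Q = 1.391e+06 rad/s; BW = Δω/(2π) = 2.213e+05 Hz.

(a) f₀ = 4995 Hz  (b) Q = 0.02257  (c) BW = 2.213e+05 Hz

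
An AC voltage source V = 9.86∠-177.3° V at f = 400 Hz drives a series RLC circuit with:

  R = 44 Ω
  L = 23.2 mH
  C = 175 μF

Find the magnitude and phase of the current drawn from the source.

Step 1 — Angular frequency: ω = 2π·f = 2π·400 = 2513 rad/s.
Step 2 — Component impedances:
  R: Z = R = 44 Ω
  L: Z = jωL = j·2513·0.0232 = 0 + j58.31 Ω
  C: Z = 1/(jωC) = -j/(ω·C) = 0 - j2.274 Ω
Step 3 — Series combination: Z_total = R + L + C = 44 + j56.03 Ω = 71.24∠51.9° Ω.
Step 4 — Source phasor: V = 9.86∠-177.3° V = -9.849 - j0.4645 V.
Step 5 — Ohm's law: I = V / Z_total = (-9.849 - j0.4645) / (44 + j56.03) = -0.0905 + j0.1047 A.
Step 6 — Convert to polar: |I| = 0.1384 A, ∠I = 130.8°.

I = 0.1384∠130.8° A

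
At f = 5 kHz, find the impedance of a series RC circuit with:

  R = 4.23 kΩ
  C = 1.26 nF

Step 1 — Angular frequency: ω = 2π·f = 2π·5000 = 3.142e+04 rad/s.
Step 2 — Component impedances:
  R: Z = R = 4230 Ω
  C: Z = 1/(jωC) = -j/(ω·C) = 0 - j2.526e+04 Ω
Step 3 — Series combination: Z_total = R + C = 4230 - j2.526e+04 Ω = 2.561e+04∠-80.5° Ω.

Z = 4230 - j2.526e+04 Ω = 2.561e+04∠-80.5° Ω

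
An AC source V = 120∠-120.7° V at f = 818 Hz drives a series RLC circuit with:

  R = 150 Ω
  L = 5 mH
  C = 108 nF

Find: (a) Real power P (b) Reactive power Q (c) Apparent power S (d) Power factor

Step 1 — Angular frequency: ω = 2π·f = 2π·818 = 5140 rad/s.
Step 2 — Component impedances:
  R: Z = R = 150 Ω
  L: Z = jωL = j·5140·0.005 = 0 + j25.7 Ω
  C: Z = 1/(jωC) = -j/(ω·C) = 0 - j1802 Ω
Step 3 — Series combination: Z_total = R + L + C = 150 - j1776 Ω = 1782∠-85.2° Ω.
Step 4 — Source phasor: V = 120∠-120.7° V = -61.27 - j103.2 V.
Step 5 — Current: I = V / Z = 0.0548 - j0.03913 A = 0.06733∠-35.5° A.
Step 6 — Complex power: S = V·I* = 0.6801 - j8.051 VA.
Step 7 — Real power: P = Re(S) = 0.6801 W.
Step 8 — Reactive power: Q = Im(S) = -8.051 VAR.
Step 9 — Apparent power: |S| = 8.08 VA.
Step 10 — Power factor: PF = P/|S| = 0.08417 (leading).

(a) P = 0.6801 W  (b) Q = -8.051 VAR  (c) S = 8.08 VA  (d) PF = 0.08417 (leading)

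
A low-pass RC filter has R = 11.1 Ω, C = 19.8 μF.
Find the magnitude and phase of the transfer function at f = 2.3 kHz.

Step 1 — Angular frequency: ω = 2π·2300 = 1.445e+04 rad/s.
Step 2 — Transfer function: H(jω) = 1/(1 + jωRC).
Step 3 — Denominator: 1 + jωRC = 1 + j·1.445e+04·11.1·1.98e-05 = 1 + j3.176.
Step 4 — H = 0.09019 - j0.2865.
Step 5 — Magnitude: |H| = 0.3003 (-10.4 dB); phase: φ = -72.5°.

|H| = 0.3003 (-10.4 dB), φ = -72.5°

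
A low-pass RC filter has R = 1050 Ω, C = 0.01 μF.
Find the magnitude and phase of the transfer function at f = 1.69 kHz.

Step 1 — Angular frequency: ω = 2π·1690 = 1.062e+04 rad/s.
Step 2 — Transfer function: H(jω) = 1/(1 + jωRC).
Step 3 — Denominator: 1 + jωRC = 1 + j·1.062e+04·1050·1e-08 = 1 + j0.1115.
Step 4 — H = 0.9877 - j0.1101.
Step 5 — Magnitude: |H| = 0.9938 (-0.1 dB); phase: φ = -6.4°.

|H| = 0.9938 (-0.1 dB), φ = -6.4°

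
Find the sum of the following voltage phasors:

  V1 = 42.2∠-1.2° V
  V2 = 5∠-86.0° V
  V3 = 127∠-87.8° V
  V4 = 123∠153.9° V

Step 1 — Convert each phasor to rectangular form:
  V1 = 42.2·(cos(-1.2°) + j·sin(-1.2°)) = 42.19 - j0.8838 V
  V2 = 5·(cos(-86.0°) + j·sin(-86.0°)) = 0.3488 - j4.988 V
  V3 = 127·(cos(-87.8°) + j·sin(-87.8°)) = 4.875 - j126.9 V
  V4 = 123·(cos(153.9°) + j·sin(153.9°)) = -110.5 + j54.11 V
Step 2 — Sum components: V_total = -63.04 - j78.67 V.
Step 3 — Convert to polar: |V_total| = 100.8 V, ∠V_total = -128.7°.

V_total = 100.8∠-128.7° V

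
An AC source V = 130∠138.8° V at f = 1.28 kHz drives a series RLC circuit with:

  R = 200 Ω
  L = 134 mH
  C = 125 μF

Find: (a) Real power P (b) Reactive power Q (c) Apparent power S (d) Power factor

Step 1 — Angular frequency: ω = 2π·f = 2π·1280 = 8042 rad/s.
Step 2 — Component impedances:
  R: Z = R = 200 Ω
  L: Z = jωL = j·8042·0.134 = 0 + j1078 Ω
  C: Z = 1/(jωC) = -j/(ω·C) = 0 - j0.9947 Ω
Step 3 — Series combination: Z_total = R + L + C = 200 + j1077 Ω = 1095∠79.5° Ω.
Step 4 — Source phasor: V = 130∠138.8° V = -97.81 + j85.63 V.
Step 5 — Current: I = V / Z = 0.06057 + j0.1021 A = 0.1187∠59.3° A.
Step 6 — Complex power: S = V·I* = 2.818 + j15.17 VA.
Step 7 — Real power: P = Re(S) = 2.818 W.
Step 8 — Reactive power: Q = Im(S) = 15.17 VAR.
Step 9 — Apparent power: |S| = 15.43 VA.
Step 10 — Power factor: PF = P/|S| = 0.1826 (lagging).

(a) P = 2.818 W  (b) Q = 15.17 VAR  (c) S = 15.43 VA  (d) PF = 0.1826 (lagging)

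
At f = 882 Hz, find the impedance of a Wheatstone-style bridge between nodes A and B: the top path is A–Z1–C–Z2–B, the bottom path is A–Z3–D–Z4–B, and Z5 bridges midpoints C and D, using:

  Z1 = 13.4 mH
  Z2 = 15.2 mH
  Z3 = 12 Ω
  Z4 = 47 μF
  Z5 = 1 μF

Step 1 — Angular frequency: ω = 2π·f = 2π·882 = 5542 rad/s.
Step 2 — Component impedances:
  Z1: Z = jωL = j·5542·0.0134 = 0 + j74.26 Ω
  Z2: Z = jωL = j·5542·0.0152 = 0 + j84.23 Ω
  Z3: Z = R = 12 Ω
  Z4: Z = 1/(jωC) = -j/(ω·C) = 0 - j3.839 Ω
  Z5: Z = 1/(jωC) = -j/(ω·C) = 0 - j180.4 Ω
Step 3 — Bridge requires nodal analysis (the Z5 bridge couples midpoints C and D, so the two paths cannot be reduced to a simple series/parallel combination). Setting node B to ground and injecting 1 A at node A, the 3-node admittance system at A, C, D solves to V_A = Z_AB = 12.73 - j3.214 Ω = 13.13∠-14.2° Ω.

Z = 12.73 - j3.214 Ω = 13.13∠-14.2° Ω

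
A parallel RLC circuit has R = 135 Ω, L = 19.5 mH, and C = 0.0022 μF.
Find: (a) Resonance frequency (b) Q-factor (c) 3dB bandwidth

Step 1 — Resonance: ω₀ = 1/√(LC) = 1/√(0.0195·2.2e-09) = 1.527e+05 rad/s.
Step 2 — f₀ = ω₀/(2π) = 2.43e+04 Hz.
Step 3 — Parallel Q: Q = R/(ω₀L) = 135/(1.527e+05·0.0195) = 0.04534.
Step 4 — Bandwidth: Δω = ω₀/Q = 3.367e+06 rad/s; BW = Δω/(2π) = 5.359e+05 Hz.

(a) f₀ = 2.43e+04 Hz  (b) Q = 0.04534  (c) BW = 5.359e+05 Hz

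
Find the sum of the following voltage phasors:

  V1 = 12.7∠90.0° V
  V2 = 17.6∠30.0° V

Step 1 — Convert each phasor to rectangular form:
  V1 = 12.7·(cos(90.0°) + j·sin(90.0°)) = 0 + j12.7 V
  V2 = 17.6·(cos(30.0°) + j·sin(30.0°)) = 15.24 + j8.8 V
Step 2 — Sum components: V_total = 15.24 + j21.5 V.
Step 3 — Convert to polar: |V_total| = 26.35 V, ∠V_total = 54.7°.

V_total = 26.35∠54.7° V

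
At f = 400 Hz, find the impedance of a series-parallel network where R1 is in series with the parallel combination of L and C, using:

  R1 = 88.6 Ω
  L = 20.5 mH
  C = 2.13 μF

Step 1 — Angular frequency: ω = 2π·f = 2π·400 = 2513 rad/s.
Step 2 — Component impedances:
  R1: Z = R = 88.6 Ω
  L: Z = jωL = j·2513·0.0205 = 0 + j51.52 Ω
  C: Z = 1/(jωC) = -j/(ω·C) = 0 - j186.8 Ω
Step 3 — Parallel branch: L || C = 1/(1/L + 1/C) = 0 + j71.14 Ω.
Step 4 — Series with R1: Z_total = R1 + (L || C) = 88.6 + j71.14 Ω = 113.6∠38.8° Ω.

Z = 88.6 + j71.14 Ω = 113.6∠38.8° Ω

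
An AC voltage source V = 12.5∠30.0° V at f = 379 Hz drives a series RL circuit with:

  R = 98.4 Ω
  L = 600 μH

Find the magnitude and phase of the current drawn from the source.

Step 1 — Angular frequency: ω = 2π·f = 2π·379 = 2381 rad/s.
Step 2 — Component impedances:
  R: Z = R = 98.4 Ω
  L: Z = jωL = j·2381·0.0006 = 0 + j1.429 Ω
Step 3 — Series combination: Z_total = R + L = 98.4 + j1.429 Ω = 98.41∠0.8° Ω.
Step 4 — Source phasor: V = 12.5∠30.0° V = 10.83 + j6.25 V.
Step 5 — Ohm's law: I = V / Z_total = (10.83 + j6.25) / (98.4 + j1.429) = 0.1109 + j0.06191 A.
Step 6 — Convert to polar: |I| = 0.127 A, ∠I = 29.2°.

I = 0.127∠29.2° A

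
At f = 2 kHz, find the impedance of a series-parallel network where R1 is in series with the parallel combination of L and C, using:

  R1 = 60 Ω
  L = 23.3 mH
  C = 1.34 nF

Step 1 — Angular frequency: ω = 2π·f = 2π·2000 = 1.257e+04 rad/s.
Step 2 — Component impedances:
  R1: Z = R = 60 Ω
  L: Z = jωL = j·1.257e+04·0.0233 = 0 + j292.8 Ω
  C: Z = 1/(jωC) = -j/(ω·C) = 0 - j5.939e+04 Ω
Step 3 — Parallel branch: L || C = 1/(1/L + 1/C) = 0 + j294.2 Ω.
Step 4 — Series with R1: Z_total = R1 + (L || C) = 60 + j294.2 Ω = 300.3∠78.5° Ω.

Z = 60 + j294.2 Ω = 300.3∠78.5° Ω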